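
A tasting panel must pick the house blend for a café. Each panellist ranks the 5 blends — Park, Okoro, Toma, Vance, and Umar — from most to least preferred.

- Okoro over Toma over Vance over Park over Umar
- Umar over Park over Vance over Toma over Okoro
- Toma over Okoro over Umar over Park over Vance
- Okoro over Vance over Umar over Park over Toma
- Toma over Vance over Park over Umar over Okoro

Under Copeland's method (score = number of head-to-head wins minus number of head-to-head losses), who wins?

Toma

Pairwise results:
  Park vs Okoro: Okoro wins 3–2.
  Park vs Toma: Toma wins 3–2.
  Park vs Vance: Vance wins 3–2.
  Park vs Umar: Umar wins 3–2.
  Okoro vs Toma: Toma wins 3–2.
  Okoro vs Vance: Okoro wins 3–2.
  Okoro vs Umar: Okoro wins 3–2.
  Toma vs Vance: Toma wins 3–2.
  Toma vs Umar: Toma wins 3–2.
  Vance vs Umar: Vance wins 3–2.
Copeland scores (wins − losses):
  Park: 0 − 4 = -4
  Okoro: 3 − 1 = 2
  Toma: 4 − 0 = 4
  Vance: 2 − 2 = 0
  Umar: 1 − 3 = -2
Toma has the best Copeland score.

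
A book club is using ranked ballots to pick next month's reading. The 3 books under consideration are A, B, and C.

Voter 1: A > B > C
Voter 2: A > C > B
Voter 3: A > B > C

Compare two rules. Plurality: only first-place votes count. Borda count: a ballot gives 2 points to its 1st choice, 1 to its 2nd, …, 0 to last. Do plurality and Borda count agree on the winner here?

Plurality first-place counts: A 3, B 0, C 0 → A.
Borda totals: A 6, B 2, C 1 → A.
The two rules agree on A.

Yes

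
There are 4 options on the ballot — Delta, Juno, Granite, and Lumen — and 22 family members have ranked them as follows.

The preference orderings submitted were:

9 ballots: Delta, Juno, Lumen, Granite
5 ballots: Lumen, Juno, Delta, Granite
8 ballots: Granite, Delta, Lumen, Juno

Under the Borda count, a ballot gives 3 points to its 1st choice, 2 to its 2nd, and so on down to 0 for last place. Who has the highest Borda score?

Delta

Borda scores:
  Delta: 9·3 + 5·1 + 8·2 = 48
  Juno: 9·2 + 5·2 + 8·0 = 28
  Granite: 9·0 + 5·0 + 8·3 = 24
  Lumen: 9·1 + 5·3 + 8·1 = 32
Delta has the highest total.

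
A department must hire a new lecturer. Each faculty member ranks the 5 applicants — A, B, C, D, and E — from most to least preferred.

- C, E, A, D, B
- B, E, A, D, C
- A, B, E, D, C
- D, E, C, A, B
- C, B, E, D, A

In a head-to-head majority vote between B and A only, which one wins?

A

Ballots ranking B above A: 2.
Ballots ranking A above B: 3.
A wins the head-to-head, 3–2.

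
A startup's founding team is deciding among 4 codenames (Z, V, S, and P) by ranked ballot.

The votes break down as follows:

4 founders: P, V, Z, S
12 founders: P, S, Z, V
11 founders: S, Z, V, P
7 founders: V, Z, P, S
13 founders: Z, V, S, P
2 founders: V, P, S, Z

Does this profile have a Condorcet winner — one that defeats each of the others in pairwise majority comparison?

No

Head-to-head results (49 voters total):
Z vs V: Z wins 36–13.
Z vs S: S wins 25–24.
Z vs P: Z wins 31–18.
V vs S: V wins 26–23.
V vs P: V wins 33–16.
S vs P: P wins 25–24.
No candidate beats all others: Z beats V beats S beats Z, a majority cycle.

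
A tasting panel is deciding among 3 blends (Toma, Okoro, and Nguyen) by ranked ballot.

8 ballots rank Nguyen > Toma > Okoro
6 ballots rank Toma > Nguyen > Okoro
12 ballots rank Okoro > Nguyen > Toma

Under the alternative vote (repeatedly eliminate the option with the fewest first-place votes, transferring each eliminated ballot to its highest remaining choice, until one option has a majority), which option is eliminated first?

Toma

Round 1: Okoro 12, Nguyen 8, Toma 6. Toma has the fewest and is eliminated.
Round 2: Nguyen 14, Okoro 12. Nguyen has a majority.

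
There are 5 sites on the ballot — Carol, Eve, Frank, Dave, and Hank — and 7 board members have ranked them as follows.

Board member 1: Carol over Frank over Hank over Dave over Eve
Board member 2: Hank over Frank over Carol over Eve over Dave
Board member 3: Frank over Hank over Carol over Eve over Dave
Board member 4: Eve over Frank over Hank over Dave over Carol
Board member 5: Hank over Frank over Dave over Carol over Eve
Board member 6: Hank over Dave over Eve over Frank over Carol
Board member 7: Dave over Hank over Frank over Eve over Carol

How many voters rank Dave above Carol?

Ballots ranking Dave above Carol: 4.
Ballots ranking Carol above Dave: 3.
So 4 of 7 voters prefer Dave to Carol.

4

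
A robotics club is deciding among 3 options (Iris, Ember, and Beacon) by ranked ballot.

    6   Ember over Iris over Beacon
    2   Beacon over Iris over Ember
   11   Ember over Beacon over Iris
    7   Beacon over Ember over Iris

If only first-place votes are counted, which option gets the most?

First-place vote totals:
  Iris: 0
  Ember: 17
  Beacon: 9
Ember has the most first-place votes.

Ember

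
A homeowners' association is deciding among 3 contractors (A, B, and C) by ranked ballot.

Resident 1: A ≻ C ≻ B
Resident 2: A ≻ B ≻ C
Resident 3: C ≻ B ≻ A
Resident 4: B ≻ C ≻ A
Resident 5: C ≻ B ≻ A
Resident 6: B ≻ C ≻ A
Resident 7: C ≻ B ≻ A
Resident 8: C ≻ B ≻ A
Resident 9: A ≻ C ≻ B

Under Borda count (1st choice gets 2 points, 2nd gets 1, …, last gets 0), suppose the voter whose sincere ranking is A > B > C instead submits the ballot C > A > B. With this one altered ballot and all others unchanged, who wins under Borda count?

Borda totals with the altered ballot: A 5, B 8, C 14.
The winner is unchanged: still C.

C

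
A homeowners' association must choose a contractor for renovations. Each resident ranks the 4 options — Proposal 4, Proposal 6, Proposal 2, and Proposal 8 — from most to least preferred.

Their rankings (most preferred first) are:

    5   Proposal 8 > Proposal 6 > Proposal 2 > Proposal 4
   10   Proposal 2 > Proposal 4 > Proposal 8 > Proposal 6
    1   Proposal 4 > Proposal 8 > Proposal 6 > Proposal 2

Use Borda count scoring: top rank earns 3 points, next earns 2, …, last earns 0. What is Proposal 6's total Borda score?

11

Borda scores:
  Proposal 4: 5·0 + 10·2 + 3 = 23
  Proposal 6: 5·2 + 10·0 + 1 = 11
  Proposal 2: 5·1 + 10·3 + 0 = 35
  Proposal 8: 5·3 + 10·1 + 2 = 27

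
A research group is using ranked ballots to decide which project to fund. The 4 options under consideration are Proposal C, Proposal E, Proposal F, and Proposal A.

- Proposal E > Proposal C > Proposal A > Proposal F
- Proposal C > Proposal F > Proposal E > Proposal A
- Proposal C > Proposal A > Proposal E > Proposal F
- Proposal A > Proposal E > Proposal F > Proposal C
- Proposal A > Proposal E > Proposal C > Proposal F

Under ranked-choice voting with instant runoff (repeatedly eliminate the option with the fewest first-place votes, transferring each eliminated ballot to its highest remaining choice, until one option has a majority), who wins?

Round 1: Proposal C 2, Proposal A 2, Proposal E 1, Proposal F 0. Proposal F has the fewest and is eliminated.
Round 2: Proposal C 2, Proposal A 2, Proposal E 1. Proposal E has the fewest and is eliminated.
Round 3: Proposal C 3, Proposal A 2. Proposal C has a majority.

Proposal C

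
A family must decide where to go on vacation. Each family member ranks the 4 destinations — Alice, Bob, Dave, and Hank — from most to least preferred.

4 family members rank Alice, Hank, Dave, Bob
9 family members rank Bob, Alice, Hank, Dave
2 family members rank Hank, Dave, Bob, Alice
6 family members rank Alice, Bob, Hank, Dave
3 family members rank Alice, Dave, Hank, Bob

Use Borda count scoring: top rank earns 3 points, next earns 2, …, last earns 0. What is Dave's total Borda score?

Borda scores:
  Alice: 4·3 + 9·2 + 2·0 + 6·3 + 3·3 = 57
  Bob: 4·0 + 9·3 + 2·1 + 6·2 + 3·0 = 41
  Dave: 4·1 + 9·0 + 2·2 + 6·0 + 3·2 = 14
  Hank: 4·2 + 9·1 + 2·3 + 6·1 + 3·1 = 32

14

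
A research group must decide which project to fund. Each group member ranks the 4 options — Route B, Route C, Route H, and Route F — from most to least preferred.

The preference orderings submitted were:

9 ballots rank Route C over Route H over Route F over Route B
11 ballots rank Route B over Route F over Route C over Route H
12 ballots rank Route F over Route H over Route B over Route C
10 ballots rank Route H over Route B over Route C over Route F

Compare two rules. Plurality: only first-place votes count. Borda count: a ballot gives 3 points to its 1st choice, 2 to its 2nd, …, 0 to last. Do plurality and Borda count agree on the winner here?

No

Plurality first-place counts: Route B 11, Route C 9, Route H 10, Route F 12 → Route F.
Borda totals: Route B 65, Route C 48, Route H 72, Route F 67 → Route H.
The two rules disagree: plurality picks Route F, Borda picks Route H.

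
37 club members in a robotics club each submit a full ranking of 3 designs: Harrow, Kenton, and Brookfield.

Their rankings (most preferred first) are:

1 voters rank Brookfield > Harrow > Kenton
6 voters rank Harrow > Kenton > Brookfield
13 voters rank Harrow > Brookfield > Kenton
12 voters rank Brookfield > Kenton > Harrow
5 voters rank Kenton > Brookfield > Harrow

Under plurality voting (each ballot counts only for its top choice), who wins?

First-place vote totals:
  Harrow: 19
  Kenton: 5
  Brookfield: 13
Harrow has the most first-place votes.

Harrow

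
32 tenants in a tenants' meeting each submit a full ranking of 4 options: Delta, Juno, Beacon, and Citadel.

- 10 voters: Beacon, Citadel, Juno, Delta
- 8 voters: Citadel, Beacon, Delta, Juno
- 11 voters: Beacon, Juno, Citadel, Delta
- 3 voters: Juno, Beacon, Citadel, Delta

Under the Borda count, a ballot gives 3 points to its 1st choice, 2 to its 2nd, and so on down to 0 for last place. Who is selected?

Borda scores:
  Delta: 10·0 + 8·1 + 11·0 + 3·0 = 8
  Juno: 10·1 + 8·0 + 11·2 + 3·3 = 41
  Beacon: 10·3 + 8·2 + 11·3 + 3·2 = 85
  Citadel: 10·2 + 8·3 + 11·1 + 3·1 = 58
Beacon has the highest total.

Beacon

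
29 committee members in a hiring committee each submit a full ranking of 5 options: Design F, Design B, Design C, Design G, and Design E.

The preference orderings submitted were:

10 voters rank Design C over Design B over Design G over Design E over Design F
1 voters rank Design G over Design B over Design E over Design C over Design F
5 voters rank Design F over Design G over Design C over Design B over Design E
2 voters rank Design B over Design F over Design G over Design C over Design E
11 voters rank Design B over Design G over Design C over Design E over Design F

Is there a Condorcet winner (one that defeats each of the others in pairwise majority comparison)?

Head-to-head results (29 voters total):
Design F vs Design B: Design B wins 24–5.
Design F vs Design C: Design C wins 22–7.
Design F vs Design G: Design G wins 22–7.
Design F vs Design E: Design E wins 22–7.
Design B vs Design C: Design C wins 15–14.
Design B vs Design G: Design B wins 23–6.
Design B vs Design E: Design B wins 29–0.
Design C vs Design G: Design G wins 19–10.
Design C vs Design E: Design C wins 28–1.
Design G vs Design E: Design G wins 29–0.
No candidate beats all others: Design B beats Design G beats Design C beats Design B, a majority cycle.

No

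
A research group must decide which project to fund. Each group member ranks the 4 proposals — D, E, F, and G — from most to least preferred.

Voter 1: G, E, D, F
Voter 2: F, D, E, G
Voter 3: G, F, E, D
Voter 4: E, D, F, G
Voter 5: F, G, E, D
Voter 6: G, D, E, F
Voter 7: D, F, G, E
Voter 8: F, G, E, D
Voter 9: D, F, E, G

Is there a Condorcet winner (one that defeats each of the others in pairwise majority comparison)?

No

Head-to-head results (9 voters total):
D vs E: E wins 5–4.
D vs F: D wins 5–4.
D vs G: G wins 5–4.
E vs F: F wins 6–3.
E vs G: G wins 6–3.
F vs G: F wins 6–3.
No candidate beats all others: D beats F beats E beats D, a majority cycle.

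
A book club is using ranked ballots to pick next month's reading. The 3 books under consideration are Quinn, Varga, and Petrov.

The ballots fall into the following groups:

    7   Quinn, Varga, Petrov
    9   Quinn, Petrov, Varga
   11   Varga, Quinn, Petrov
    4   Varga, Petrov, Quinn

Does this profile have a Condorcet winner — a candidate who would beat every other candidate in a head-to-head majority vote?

Head-to-head results (31 voters total):
Quinn vs Varga: Quinn wins 16–15.
Quinn vs Petrov: Quinn wins 27–4.
Varga vs Petrov: Varga wins 22–9.
Quinn beats each rival — Varga (16–15), Petrov (27–4) — so Quinn is the Condorcet winner.

Yes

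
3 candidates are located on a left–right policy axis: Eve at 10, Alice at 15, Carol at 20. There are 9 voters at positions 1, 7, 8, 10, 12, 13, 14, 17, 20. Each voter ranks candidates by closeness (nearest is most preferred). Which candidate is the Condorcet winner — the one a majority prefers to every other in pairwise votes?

Eve

With single-peaked preferences on a line, the Condorcet winner is the candidate closest to the median voter.
The median voter (position 12) is closest to Eve at 10.
Check: Eve vs Carol — voters closer to Eve: 7 of 9.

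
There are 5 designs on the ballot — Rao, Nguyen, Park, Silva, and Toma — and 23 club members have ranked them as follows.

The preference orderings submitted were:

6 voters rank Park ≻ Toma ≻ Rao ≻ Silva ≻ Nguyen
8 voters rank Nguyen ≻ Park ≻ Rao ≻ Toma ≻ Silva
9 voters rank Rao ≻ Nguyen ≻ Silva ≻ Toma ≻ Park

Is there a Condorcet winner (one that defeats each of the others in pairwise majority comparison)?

No

Head-to-head results (23 voters total):
Rao vs Nguyen: Rao wins 15–8.
Rao vs Park: Park wins 14–9.
Rao vs Silva: Rao wins 23–0.
Rao vs Toma: Rao wins 17–6.
Nguyen vs Park: Nguyen wins 17–6.
Nguyen vs Silva: Nguyen wins 17–6.
Nguyen vs Toma: Nguyen wins 17–6.
Park vs Silva: Park wins 14–9.
Park vs Toma: Park wins 14–9.
Silva vs Toma: Toma wins 14–9.
No candidate beats all others: Rao beats Nguyen beats Park beats Rao, a majority cycle.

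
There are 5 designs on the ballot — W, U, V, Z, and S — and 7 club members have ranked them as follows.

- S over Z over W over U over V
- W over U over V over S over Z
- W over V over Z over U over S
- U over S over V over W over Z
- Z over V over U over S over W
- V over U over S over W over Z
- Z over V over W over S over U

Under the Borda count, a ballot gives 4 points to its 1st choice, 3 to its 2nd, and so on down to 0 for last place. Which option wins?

V

Borda scores:
  W: 2 + 4 + 4 + 1 + 0 + 1 + 2 = 14
  U: 1 + 3 + 1 + 4 + 2 + 3 + 0 = 14
  V: 0 + 2 + 3 + 2 + 3 + 4 + 3 = 17
  Z: 3 + 0 + 2 + 0 + 4 + 0 + 4 = 13
  S: 4 + 1 + 0 + 3 + 1 + 2 + 1 = 12
V has the highest total.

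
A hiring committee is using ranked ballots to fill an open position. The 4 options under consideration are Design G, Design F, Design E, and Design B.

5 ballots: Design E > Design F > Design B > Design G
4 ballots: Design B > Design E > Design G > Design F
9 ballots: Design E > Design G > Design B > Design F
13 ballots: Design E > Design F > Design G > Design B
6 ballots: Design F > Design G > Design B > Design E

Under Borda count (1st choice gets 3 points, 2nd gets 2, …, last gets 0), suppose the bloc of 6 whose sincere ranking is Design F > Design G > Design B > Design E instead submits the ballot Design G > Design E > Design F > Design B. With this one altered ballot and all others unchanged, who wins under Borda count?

Borda totals with the altered ballot: Design G 53, Design F 42, Design E 101, Design B 26.
The winner is unchanged: still Design E.

Design E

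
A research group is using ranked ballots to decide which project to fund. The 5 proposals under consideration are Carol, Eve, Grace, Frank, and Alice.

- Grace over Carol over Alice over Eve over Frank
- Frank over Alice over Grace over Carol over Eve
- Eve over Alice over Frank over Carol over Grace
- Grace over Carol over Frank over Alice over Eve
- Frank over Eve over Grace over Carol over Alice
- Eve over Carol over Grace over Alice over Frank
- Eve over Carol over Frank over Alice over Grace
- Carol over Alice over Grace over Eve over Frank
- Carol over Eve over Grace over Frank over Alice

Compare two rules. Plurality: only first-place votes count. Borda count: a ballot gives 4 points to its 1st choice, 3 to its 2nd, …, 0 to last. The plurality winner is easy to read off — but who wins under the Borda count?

Plurality first-place counts: Carol 2, Eve 3, Grace 2, Frank 2, Alice 0 → Eve.
Borda totals: Carol 23, Eve 20, Grace 18, Frank 15, Alice 14 → Carol.

Carol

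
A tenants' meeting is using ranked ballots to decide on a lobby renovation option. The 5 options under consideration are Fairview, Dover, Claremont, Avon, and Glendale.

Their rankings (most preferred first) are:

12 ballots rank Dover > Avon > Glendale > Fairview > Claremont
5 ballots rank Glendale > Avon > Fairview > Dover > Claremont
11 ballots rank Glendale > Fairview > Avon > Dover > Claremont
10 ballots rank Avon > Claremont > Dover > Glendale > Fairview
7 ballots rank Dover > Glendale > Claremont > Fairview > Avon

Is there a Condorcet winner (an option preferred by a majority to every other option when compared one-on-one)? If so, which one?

No Condorcet winner

Head-to-head results (45 voters total):
Fairview vs Dover: Dover wins 29–16.
Fairview vs Claremont: Fairview wins 28–17.
Fairview vs Avon: Avon wins 27–18.
Fairview vs Glendale: Glendale wins 45–0.
Dover vs Claremont: Dover wins 35–10.
Dover vs Avon: Avon wins 26–19.
Dover vs Glendale: Dover wins 29–16.
Claremont vs Avon: Avon wins 38–7.
Claremont vs Glendale: Glendale wins 35–10.
Avon vs Glendale: Glendale wins 23–22.
No candidate beats all others: Dover beats Glendale beats Avon beats Dover, a majority cycle.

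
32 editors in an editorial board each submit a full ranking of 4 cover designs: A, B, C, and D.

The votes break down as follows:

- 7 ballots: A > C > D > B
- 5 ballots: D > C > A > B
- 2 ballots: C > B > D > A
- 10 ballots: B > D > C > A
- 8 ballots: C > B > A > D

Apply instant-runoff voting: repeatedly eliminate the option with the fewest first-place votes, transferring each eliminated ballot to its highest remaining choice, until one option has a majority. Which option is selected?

C

Round 1: B 10, C 10, A 7, D 5. D has the fewest and is eliminated.
Round 2: C 15, B 10, A 7. A has the fewest and is eliminated.
Round 3: C 22, B 10. C has a majority.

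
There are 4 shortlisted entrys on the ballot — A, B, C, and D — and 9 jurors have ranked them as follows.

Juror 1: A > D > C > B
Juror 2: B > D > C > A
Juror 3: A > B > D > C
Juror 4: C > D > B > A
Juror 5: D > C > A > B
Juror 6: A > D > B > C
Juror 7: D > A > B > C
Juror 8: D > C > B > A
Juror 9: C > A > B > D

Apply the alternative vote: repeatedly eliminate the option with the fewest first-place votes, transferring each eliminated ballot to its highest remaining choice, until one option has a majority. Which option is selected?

Round 1: A 3, D 3, C 2, B 1. B has the fewest and is eliminated.
Round 2: D 4, A 3, C 2. C has the fewest and is eliminated.
Round 3: D 5, A 4. D has a majority.

D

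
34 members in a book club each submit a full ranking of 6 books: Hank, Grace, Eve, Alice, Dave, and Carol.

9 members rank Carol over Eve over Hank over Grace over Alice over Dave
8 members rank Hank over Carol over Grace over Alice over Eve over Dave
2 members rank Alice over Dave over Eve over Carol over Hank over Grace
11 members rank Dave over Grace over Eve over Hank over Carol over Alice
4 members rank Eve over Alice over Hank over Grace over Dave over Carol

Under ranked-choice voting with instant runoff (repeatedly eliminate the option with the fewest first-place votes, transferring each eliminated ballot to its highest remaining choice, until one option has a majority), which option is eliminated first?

Grace

Round 1: Dave 11, Carol 9, Hank 8, Eve 4, Alice 2, Grace 0. Grace has the fewest and is eliminated.
Round 2: Dave 11, Carol 9, Hank 8, Eve 4, Alice 2. Alice has the fewest and is eliminated.
Round 3: Dave 13, Carol 9, Hank 8, Eve 4. Eve has the fewest and is eliminated.
Round 4: Dave 13, Hank 12, Carol 9. Carol has the fewest and is eliminated.
Round 5: Hank 21, Dave 13. Hank has a majority.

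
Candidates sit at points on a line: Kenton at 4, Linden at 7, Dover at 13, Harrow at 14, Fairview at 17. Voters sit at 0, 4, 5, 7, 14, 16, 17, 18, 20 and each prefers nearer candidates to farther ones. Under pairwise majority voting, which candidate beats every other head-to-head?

Harrow

With single-peaked preferences on a line, the Condorcet winner is the candidate closest to the median voter.
The median voter (position 14) is closest to Harrow at 14.
Check: Harrow vs Fairview — voters closer to Harrow: 5 of 9.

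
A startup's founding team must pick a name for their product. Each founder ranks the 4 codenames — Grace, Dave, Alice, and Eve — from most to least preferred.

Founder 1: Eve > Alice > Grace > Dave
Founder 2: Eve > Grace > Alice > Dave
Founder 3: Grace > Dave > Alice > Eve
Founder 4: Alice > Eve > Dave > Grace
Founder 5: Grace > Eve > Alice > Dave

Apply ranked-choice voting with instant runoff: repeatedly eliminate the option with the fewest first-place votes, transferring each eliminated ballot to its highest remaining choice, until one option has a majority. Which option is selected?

Eve

Round 1: Grace 2, Eve 2, Alice 1, Dave 0. Dave has the fewest and is eliminated.
Round 2: Grace 2, Eve 2, Alice 1. Alice has the fewest and is eliminated.
Round 3: Eve 3, Grace 2. Eve has a majority.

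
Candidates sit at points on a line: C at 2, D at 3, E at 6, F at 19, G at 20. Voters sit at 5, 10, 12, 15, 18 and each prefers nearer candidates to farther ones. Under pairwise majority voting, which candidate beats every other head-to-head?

E

With single-peaked preferences on a line, the Condorcet winner is the candidate closest to the median voter.
The median voter (position 12) is closest to E at 6.
Check: E vs D — voters closer to E: 5 of 5.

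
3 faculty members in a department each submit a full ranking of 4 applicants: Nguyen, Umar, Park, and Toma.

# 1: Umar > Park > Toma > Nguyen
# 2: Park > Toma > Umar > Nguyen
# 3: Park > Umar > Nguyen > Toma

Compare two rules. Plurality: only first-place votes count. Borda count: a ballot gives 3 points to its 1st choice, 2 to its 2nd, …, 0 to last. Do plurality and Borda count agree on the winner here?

Plurality first-place counts: Nguyen 0, Umar 1, Park 2, Toma 0 → Park.
Borda totals: Nguyen 1, Umar 6, Park 8, Toma 3 → Park.
The two rules agree on Park.

Yes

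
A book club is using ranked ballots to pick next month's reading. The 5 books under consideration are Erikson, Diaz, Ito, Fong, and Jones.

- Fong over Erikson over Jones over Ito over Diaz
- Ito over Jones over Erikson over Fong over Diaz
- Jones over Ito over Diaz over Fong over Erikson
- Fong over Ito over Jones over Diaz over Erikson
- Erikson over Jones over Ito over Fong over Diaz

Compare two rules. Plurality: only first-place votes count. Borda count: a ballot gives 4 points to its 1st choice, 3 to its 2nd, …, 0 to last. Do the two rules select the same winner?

No

Plurality first-place counts: Erikson 1, Diaz 0, Ito 1, Fong 2, Jones 1 → Fong.
Borda totals: Erikson 9, Diaz 3, Ito 13, Fong 11, Jones 14 → Jones.
The two rules disagree: plurality picks Fong, Borda picks Jones.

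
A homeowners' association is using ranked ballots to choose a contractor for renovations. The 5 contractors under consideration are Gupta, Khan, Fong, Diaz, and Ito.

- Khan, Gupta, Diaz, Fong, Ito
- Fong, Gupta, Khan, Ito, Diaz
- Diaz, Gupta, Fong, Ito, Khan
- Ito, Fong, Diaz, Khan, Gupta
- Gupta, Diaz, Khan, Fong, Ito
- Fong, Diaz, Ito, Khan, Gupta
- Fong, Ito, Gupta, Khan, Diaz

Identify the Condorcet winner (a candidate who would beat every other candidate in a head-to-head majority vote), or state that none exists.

Fong

Head-to-head results (7 voters total):
Gupta vs Khan: Gupta wins 4–3.
Gupta vs Fong: Fong wins 4–3.
Gupta vs Diaz: Gupta wins 4–3.
Gupta vs Ito: Gupta wins 4–3.
Khan vs Fong: Fong wins 5–2.
Khan vs Diaz: Diaz wins 4–3.
Khan vs Ito: Ito wins 4–3.
Fong vs Diaz: Fong wins 4–3.
Fong vs Ito: Fong wins 6–1.
Diaz vs Ito: Diaz wins 4–3.
Fong beats each rival — Gupta (4–3), Khan (5–2), Diaz (4–3), Ito (6–1) — so Fong is the Condorcet winner.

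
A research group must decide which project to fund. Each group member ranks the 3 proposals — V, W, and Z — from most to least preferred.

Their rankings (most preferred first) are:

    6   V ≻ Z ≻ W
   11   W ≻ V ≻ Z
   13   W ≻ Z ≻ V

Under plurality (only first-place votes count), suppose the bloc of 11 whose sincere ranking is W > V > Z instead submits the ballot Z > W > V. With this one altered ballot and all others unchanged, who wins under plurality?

First-place totals with the altered ballot: V 6, W 13, Z 11.
The winner is unchanged: still W.

W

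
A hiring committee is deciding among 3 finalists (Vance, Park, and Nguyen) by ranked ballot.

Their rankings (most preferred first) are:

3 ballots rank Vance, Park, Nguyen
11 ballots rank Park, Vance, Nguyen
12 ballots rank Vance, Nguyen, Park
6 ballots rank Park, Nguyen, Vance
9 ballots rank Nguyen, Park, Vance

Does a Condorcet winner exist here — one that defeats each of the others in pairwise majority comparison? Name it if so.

No Condorcet winner

Head-to-head results (41 voters total):
Vance vs Park: Park wins 26–15.
Vance vs Nguyen: Vance wins 26–15.
Park vs Nguyen: Nguyen wins 21–20.
No candidate beats all others: Vance beats Nguyen beats Park beats Vance, a majority cycle.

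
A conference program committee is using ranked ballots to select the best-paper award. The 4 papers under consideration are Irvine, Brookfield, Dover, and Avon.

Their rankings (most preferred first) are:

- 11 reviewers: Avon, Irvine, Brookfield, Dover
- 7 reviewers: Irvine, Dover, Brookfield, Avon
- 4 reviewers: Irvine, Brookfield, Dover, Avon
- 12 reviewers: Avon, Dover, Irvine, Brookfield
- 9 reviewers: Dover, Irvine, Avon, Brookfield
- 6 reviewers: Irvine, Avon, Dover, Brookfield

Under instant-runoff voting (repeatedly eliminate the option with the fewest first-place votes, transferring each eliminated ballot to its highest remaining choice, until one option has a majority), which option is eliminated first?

Brookfield

Round 1: Avon 23, Irvine 17, Dover 9, Brookfield 0. Brookfield has the fewest and is eliminated.
Round 2: Avon 23, Irvine 17, Dover 9. Dover has the fewest and is eliminated.
Round 3: Irvine 26, Avon 23. Irvine has a majority.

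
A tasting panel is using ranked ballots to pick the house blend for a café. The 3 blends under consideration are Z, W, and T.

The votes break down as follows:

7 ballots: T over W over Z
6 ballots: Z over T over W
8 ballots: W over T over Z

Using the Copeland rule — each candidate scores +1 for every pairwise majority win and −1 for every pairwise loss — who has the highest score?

Pairwise results:
  Z vs W: W wins 15–6.
  Z vs T: T wins 15–6.
  W vs T: T wins 13–8.
Copeland scores (wins − losses):
  Z: 0 − 2 = -2
  W: 1 − 1 = 0
  T: 2 − 0 = 2
T has the best Copeland score.

T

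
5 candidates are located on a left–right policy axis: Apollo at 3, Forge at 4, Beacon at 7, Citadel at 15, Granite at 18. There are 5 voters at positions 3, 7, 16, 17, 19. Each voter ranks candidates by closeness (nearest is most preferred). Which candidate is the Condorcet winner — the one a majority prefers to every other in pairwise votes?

Citadel

With single-peaked preferences on a line, the Condorcet winner is the candidate closest to the median voter.
The median voter (position 16) is closest to Citadel at 15.
Check: Citadel vs Apollo — voters closer to Citadel: 3 of 5.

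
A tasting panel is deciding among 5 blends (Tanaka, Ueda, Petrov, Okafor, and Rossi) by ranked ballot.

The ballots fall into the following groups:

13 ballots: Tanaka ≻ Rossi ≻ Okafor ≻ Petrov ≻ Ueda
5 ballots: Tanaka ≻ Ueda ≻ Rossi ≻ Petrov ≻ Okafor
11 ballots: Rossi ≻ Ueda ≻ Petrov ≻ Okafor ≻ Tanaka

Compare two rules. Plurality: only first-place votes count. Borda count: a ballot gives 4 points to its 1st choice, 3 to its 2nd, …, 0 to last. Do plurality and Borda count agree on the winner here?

Plurality first-place counts: Tanaka 18, Ueda 0, Petrov 0, Okafor 0, Rossi 11 → Tanaka.
Borda totals: Tanaka 72, Ueda 48, Petrov 40, Okafor 37, Rossi 93 → Rossi.
The two rules disagree: plurality picks Tanaka, Borda picks Rossi.

No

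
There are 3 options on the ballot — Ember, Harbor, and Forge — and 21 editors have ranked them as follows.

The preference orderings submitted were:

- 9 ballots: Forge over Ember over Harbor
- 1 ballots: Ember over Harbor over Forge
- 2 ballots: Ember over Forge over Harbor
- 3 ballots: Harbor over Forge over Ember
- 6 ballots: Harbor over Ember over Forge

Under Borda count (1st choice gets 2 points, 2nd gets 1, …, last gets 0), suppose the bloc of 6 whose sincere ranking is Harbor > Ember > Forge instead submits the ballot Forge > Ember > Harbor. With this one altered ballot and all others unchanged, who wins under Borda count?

Forge

Borda totals with the altered ballot: Ember 21, Harbor 7, Forge 35.
The winner is unchanged: still Forge.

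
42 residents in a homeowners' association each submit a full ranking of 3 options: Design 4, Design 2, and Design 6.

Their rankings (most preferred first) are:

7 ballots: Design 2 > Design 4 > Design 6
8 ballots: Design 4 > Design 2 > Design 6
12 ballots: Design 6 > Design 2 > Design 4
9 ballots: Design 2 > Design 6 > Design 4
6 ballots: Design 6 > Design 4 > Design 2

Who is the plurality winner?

First-place vote totals:
  Design 4: 8
  Design 2: 16
  Design 6: 18
Design 6 has the most first-place votes.

Design 6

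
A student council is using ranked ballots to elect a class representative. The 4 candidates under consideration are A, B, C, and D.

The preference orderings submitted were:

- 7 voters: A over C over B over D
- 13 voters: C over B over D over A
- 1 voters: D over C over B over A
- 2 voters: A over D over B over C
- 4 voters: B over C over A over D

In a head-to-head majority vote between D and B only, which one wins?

B

Ballots ranking D above B: 1+2 = 3.
Ballots ranking B above D: 7+13+4 = 24.
B wins the head-to-head, 24–3.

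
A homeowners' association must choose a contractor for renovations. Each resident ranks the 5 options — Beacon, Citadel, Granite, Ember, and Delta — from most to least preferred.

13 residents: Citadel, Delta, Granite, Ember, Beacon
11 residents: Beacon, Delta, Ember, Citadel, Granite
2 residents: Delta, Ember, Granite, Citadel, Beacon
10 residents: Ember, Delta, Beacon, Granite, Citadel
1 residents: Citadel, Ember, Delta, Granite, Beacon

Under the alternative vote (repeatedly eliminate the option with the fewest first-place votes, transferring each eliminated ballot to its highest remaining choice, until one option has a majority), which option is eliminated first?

Round 1: Citadel 14, Beacon 11, Ember 10, Delta 2, Granite 0. Granite has the fewest and is eliminated.
Round 2: Citadel 14, Beacon 11, Ember 10, Delta 2. Delta has the fewest and is eliminated.
Round 3: Citadel 14, Ember 12, Beacon 11. Beacon has the fewest and is eliminated.
Round 4: Ember 23, Citadel 14. Ember has a majority.

Granite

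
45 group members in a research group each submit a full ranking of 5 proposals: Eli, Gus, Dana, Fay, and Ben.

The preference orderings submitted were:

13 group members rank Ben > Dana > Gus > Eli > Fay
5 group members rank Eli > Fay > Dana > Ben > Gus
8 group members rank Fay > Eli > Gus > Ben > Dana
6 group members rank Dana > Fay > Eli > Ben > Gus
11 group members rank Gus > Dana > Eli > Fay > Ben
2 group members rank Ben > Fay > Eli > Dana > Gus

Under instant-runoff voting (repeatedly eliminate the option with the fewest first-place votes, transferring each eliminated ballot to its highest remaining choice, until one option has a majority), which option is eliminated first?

Round 1: Ben 15, Gus 11, Fay 8, Dana 6, Eli 5. Eli has the fewest and is eliminated.
Round 2: Ben 15, Fay 13, Gus 11, Dana 6. Dana has the fewest and is eliminated.
Round 3: Fay 19, Ben 15, Gus 11. Gus has the fewest and is eliminated.
Round 4: Fay 30, Ben 15. Fay has a majority.

Eli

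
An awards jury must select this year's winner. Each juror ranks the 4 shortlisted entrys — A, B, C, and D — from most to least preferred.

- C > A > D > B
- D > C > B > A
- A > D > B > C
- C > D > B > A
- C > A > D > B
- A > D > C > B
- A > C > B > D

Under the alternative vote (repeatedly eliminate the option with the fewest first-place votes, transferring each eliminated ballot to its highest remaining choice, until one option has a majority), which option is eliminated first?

B

Round 1: A 3, C 3, D 1, B 0. B has the fewest and is eliminated.
Round 2: A 3, C 3, D 1. D has the fewest and is eliminated.
Round 3: C 4, A 3. C has a majority.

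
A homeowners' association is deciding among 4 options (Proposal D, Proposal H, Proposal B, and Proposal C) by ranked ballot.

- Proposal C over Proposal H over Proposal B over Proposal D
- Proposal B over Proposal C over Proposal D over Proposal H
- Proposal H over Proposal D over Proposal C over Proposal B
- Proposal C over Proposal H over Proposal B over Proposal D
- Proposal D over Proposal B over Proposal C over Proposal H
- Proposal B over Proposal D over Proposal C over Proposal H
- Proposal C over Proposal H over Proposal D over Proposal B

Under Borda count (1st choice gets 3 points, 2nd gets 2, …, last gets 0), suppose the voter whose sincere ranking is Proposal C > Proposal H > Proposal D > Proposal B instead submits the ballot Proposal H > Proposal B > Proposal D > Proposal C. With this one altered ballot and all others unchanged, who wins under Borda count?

Borda totals with the altered ballot: Proposal D 9, Proposal H 10, Proposal B 12, Proposal C 11.
The switch changes the winner from Proposal C to Proposal B.

Proposal B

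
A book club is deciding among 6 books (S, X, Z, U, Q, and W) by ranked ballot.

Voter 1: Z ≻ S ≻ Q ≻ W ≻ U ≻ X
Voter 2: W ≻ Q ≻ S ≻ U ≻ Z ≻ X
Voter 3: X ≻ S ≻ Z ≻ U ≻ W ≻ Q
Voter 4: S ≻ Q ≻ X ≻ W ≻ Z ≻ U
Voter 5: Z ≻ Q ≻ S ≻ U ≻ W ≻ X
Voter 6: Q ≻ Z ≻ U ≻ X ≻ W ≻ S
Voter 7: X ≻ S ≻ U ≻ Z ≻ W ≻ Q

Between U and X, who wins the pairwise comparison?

Ballots ranking U above X: 4.
Ballots ranking X above U: 3.
U wins the head-to-head, 4–3.

U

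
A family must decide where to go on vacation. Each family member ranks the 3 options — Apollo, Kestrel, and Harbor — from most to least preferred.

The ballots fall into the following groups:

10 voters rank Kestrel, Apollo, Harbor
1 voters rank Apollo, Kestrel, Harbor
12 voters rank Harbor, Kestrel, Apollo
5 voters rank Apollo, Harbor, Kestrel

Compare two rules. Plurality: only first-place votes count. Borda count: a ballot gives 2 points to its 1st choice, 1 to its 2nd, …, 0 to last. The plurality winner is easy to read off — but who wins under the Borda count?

Kestrel

Plurality first-place counts: Apollo 6, Kestrel 10, Harbor 12 → Harbor.
Borda totals: Apollo 22, Kestrel 33, Harbor 29 → Kestrel.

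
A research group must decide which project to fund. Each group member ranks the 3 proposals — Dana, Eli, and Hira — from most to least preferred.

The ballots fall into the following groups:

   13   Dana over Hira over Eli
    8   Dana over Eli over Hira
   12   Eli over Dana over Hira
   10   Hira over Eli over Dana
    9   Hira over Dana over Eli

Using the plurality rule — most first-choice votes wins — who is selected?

First-place vote totals:
  Dana: 21
  Eli: 12
  Hira: 19
Dana has the most first-place votes.

Dana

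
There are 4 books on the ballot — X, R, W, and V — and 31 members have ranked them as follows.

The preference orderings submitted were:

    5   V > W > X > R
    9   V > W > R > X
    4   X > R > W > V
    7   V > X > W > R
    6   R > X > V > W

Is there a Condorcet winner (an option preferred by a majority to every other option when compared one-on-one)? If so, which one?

V

Head-to-head results (31 voters total):
X vs R: X wins 16–15.
X vs W: X wins 17–14.
X vs V: V wins 21–10.
R vs W: W wins 21–10.
R vs V: V wins 21–10.
W vs V: V wins 27–4.
V beats each rival — X (21–10), R (21–10), W (27–4) — so V is the Condorcet winner.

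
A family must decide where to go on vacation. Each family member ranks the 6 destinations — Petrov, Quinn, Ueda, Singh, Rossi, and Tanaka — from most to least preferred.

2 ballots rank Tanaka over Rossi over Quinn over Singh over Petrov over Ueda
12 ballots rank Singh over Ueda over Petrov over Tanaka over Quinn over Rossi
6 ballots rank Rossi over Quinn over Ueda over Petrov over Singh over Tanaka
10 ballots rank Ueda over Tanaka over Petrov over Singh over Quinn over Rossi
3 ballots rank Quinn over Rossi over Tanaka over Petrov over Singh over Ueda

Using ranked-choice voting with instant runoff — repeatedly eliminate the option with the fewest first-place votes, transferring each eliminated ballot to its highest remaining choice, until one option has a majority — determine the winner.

Round 1: Singh 12, Ueda 10, Rossi 6, Quinn 3, Tanaka 2, Petrov 0. Petrov has the fewest and is eliminated.
Round 2: Singh 12, Ueda 10, Rossi 6, Quinn 3, Tanaka 2. Tanaka has the fewest and is eliminated.
Round 3: Singh 12, Ueda 10, Rossi 8, Quinn 3. Quinn has the fewest and is eliminated.
Round 4: Singh 12, Rossi 11, Ueda 10. Ueda has the fewest and is eliminated.
Round 5: Singh 22, Rossi 11. Singh has a majority.

Singh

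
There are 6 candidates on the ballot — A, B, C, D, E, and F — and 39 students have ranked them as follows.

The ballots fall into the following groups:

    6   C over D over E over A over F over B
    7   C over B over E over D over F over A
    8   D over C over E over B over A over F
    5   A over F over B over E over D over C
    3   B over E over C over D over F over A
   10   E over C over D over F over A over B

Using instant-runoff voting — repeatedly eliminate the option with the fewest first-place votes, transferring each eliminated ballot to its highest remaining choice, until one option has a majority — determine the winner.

C

Round 1: C 13, E 10, D 8, A 5, B 3, F 0. F has the fewest and is eliminated.
Round 2: C 13, E 10, D 8, A 5, B 3. B has the fewest and is eliminated.
Round 3: C 13, E 13, D 8, A 5. A has the fewest and is eliminated.
Round 4: E 18, C 13, D 8. D has the fewest and is eliminated.
Round 5: C 21, E 18. C has a majority.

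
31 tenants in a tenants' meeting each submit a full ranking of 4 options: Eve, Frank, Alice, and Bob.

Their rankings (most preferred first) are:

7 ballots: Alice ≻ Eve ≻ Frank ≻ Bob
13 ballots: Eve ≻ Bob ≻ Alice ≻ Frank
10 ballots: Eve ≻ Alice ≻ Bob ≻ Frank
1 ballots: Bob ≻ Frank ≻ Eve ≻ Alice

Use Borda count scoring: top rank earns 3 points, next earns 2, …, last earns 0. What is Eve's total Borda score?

Borda scores:
  Eve: 7·2 + 13·3 + 10·3 + 1 = 84
  Frank: 7·1 + 13·0 + 10·0 + 2 = 9
  Alice: 7·3 + 13·1 + 10·2 + 0 = 54
  Bob: 7·0 + 13·2 + 10·1 + 3 = 39

84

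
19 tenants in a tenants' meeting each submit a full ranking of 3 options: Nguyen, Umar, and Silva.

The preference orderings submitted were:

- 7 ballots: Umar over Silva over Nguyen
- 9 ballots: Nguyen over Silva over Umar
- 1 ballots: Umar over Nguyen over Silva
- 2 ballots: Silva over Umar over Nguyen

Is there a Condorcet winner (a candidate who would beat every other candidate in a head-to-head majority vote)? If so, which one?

Head-to-head results (19 voters total):
Nguyen vs Umar: Umar wins 10–9.
Nguyen vs Silva: Nguyen wins 10–9.
Umar vs Silva: Silva wins 11–8.
No candidate beats all others: Nguyen beats Silva beats Umar beats Nguyen, a majority cycle.

None — there is no Condorcet winner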